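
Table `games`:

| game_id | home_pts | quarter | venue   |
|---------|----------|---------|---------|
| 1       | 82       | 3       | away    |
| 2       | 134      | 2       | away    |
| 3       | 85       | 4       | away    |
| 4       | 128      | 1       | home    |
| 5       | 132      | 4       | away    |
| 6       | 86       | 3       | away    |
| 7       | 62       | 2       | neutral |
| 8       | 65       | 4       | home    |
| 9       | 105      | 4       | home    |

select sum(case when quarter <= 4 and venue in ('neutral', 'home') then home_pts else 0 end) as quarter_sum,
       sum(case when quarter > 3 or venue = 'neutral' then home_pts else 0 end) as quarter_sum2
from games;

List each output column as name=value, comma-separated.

quarter_sum=360, quarter_sum2=449

[quarter_sum: quarter <= 4 and venue in ('neutral', 'home')]
game_id=1: ✗
game_id=2: ✗
game_id=3: ✗
game_id=4: ✓ → 128
game_id=5: ✗
game_id=6: ✗
game_id=7: ✓ → 62
game_id=8: ✓ → 65
game_id=9: ✓ → 105
quarter_sum = 128 + 62 + 65 + 105 = 360
—
[quarter_sum2: quarter > 3 or venue = 'neutral']
game_id=1: ✗
game_id=2: ✗
game_id=3: ✓ → 85
game_id=4: ✗
game_id=5: ✓ → 132
game_id=6: ✗
game_id=7: ✓ → 62
game_id=8: ✓ → 65
game_id=9: ✓ → 105
quarter_sum2 = 85 + 132 + 62 + 65 + 105 = 449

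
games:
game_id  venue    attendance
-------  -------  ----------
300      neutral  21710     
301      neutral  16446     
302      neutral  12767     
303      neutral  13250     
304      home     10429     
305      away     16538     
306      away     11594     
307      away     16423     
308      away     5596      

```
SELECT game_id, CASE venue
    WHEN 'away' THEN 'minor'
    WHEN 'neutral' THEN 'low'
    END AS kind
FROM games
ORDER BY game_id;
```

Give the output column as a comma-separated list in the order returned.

game_id=300: venue='neutral' → low
game_id=301: venue='neutral' → low
game_id=302: venue='neutral' → low
game_id=303: venue='neutral' → low
game_id=304: (no match → NULL) → NULL
game_id=305: venue='away' → minor
game_id=306: venue='away' → minor
game_id=307: venue='away' → minor
game_id=308: venue='away' → minor

low, low, low, low, NULL, minor, minor, minor, minor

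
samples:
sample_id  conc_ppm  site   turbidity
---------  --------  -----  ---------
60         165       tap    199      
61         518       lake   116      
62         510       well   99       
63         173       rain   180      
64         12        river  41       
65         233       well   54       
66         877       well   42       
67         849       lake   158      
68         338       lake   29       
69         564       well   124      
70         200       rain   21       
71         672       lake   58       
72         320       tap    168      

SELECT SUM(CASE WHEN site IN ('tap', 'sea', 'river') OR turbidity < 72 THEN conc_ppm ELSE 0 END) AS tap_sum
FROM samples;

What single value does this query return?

2817

sample_id=60: ✓ → 165
sample_id=61: ✗
sample_id=62: ✗
sample_id=63: ✗
sample_id=64: ✓ → 12
sample_id=65: ✓ → 233
sample_id=66: ✓ → 877
sample_id=67: ✗
sample_id=68: ✓ → 338
sample_id=69: ✗
sample_id=70: ✓ → 200
sample_id=71: ✓ → 672
sample_id=72: ✓ → 320
tap_sum = 165 + 12 + 233 + 877 + 338 + 200 + 672 + 320 = 2817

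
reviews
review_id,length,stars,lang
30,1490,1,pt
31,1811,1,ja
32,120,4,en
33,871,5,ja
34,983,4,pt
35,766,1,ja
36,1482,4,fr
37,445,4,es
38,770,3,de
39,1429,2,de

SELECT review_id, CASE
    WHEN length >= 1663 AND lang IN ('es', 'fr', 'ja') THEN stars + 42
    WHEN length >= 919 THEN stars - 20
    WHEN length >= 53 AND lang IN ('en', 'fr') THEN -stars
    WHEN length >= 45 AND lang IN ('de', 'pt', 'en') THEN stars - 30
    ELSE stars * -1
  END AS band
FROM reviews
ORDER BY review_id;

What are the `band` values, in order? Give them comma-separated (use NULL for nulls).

review_id=30: length >= 919 → -19
review_id=31: length >= 1663 AND lang IN ('es', 'fr', 'ja') → 43
review_id=32: length >= 53 AND lang IN ('en', 'fr') → -4
review_id=33: ELSE → -5
review_id=34: length >= 919 → -16
review_id=35: ELSE → -1
review_id=36: length >= 919 → -16
review_id=37: ELSE → -4
review_id=38: length >= 45 AND lang IN ('de', 'pt', 'en') → -27
review_id=39: length >= 919 → -18

-19, 43, -4, -5, -16, -1, -16, -4, -27, -18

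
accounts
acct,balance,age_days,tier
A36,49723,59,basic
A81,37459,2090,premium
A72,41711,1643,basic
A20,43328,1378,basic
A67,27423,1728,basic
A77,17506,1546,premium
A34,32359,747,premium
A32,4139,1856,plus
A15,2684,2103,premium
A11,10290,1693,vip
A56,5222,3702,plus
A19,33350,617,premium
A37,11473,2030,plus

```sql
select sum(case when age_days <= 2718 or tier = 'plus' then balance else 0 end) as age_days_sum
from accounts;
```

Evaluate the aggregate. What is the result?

316667

acct=A36: ✓ → 49723
acct=A81: ✓ → 37459
acct=A72: ✓ → 41711
acct=A20: ✓ → 43328
acct=A67: ✓ → 27423
acct=A77: ✓ → 17506
acct=A34: ✓ → 32359
acct=A32: ✓ → 4139
acct=A15: ✓ → 2684
acct=A11: ✓ → 10290
acct=A56: ✓ → 5222
acct=A19: ✓ → 33350
acct=A37: ✓ → 11473
age_days_sum = 49723 + 37459 + 41711 + 43328 + 27423 + 17506 + 32359 + 4139 + 2684 + 10290 + 5222 + 33350 + 11473 = 316667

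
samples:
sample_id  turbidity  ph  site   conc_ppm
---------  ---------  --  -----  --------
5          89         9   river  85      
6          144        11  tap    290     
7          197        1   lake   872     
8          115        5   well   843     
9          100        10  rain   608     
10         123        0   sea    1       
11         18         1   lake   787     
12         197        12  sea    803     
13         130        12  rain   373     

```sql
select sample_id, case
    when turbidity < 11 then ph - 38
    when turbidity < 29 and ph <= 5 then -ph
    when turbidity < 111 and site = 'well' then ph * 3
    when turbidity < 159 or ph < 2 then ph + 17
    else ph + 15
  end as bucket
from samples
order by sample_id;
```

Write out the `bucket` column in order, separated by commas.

sample_id=5: turbidity < 159 or ph < 2 → 26
sample_id=6: turbidity < 159 or ph < 2 → 28
sample_id=7: turbidity < 159 or ph < 2 → 18
sample_id=8: turbidity < 159 or ph < 2 → 22
sample_id=9: turbidity < 159 or ph < 2 → 27
sample_id=10: turbidity < 159 or ph < 2 → 17
sample_id=11: turbidity < 29 and ph <= 5 → -1
sample_id=12: ELSE → 27
sample_id=13: turbidity < 159 or ph < 2 → 29

26, 28, 18, 22, 27, 17, -1, 27, 29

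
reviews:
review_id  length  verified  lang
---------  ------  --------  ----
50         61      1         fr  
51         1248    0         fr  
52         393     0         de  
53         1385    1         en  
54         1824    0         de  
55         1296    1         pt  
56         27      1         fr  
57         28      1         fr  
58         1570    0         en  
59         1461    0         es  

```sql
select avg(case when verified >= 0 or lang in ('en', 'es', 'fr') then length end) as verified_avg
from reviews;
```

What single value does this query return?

review_id=50: ✓ → 61
review_id=51: ✓ → 1248
review_id=52: ✓ → 393
review_id=53: ✓ → 1385
review_id=54: ✓ → 1824
review_id=55: ✓ → 1296
review_id=56: ✓ → 27
review_id=57: ✓ → 28
review_id=58: ✓ → 1570
review_id=59: ✓ → 1461
verified_avg = (61 + 1248 + 393 + 1385 + 1824 + 1296 + 27 + 28 + 1570 + 1461) / 10 = 929.3

929.3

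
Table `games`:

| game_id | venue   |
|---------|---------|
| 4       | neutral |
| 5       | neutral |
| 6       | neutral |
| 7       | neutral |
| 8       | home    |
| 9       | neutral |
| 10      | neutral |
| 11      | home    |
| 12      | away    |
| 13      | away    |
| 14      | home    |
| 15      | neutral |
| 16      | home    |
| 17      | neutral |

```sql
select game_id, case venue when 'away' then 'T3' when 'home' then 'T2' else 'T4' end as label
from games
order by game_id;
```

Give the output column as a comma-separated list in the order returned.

game_id=4: ELSE → T4
game_id=5: ELSE → T4
game_id=6: ELSE → T4
game_id=7: ELSE → T4
game_id=8: venue='home' → T2
game_id=9: ELSE → T4
game_id=10: ELSE → T4
game_id=11: venue='home' → T2
game_id=12: venue='away' → T3
game_id=13: venue='away' → T3
game_id=14: venue='home' → T2
game_id=15: ELSE → T4
game_id=16: venue='home' → T2
game_id=17: ELSE → T4

T4, T4, T4, T4, T2, T4, T4, T2, T3, T3, T2, T4, T2, T4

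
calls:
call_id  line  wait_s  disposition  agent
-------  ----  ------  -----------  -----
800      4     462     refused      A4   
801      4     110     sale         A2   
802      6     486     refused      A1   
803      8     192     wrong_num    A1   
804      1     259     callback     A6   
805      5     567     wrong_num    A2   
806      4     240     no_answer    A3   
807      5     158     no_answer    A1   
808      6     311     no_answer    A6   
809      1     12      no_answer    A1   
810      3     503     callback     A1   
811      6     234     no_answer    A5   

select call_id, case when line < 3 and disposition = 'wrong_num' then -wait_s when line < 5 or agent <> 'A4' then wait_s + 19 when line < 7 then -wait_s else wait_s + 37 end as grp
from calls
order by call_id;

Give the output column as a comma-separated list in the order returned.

call_id=800: line < 5 or agent <> 'A4' → 481
call_id=801: line < 5 or agent <> 'A4' → 129
call_id=802: line < 5 or agent <> 'A4' → 505
call_id=803: line < 5 or agent <> 'A4' → 211
call_id=804: line < 5 or agent <> 'A4' → 278
call_id=805: line < 5 or agent <> 'A4' → 586
call_id=806: line < 5 or agent <> 'A4' → 259
call_id=807: line < 5 or agent <> 'A4' → 177
call_id=808: line < 5 or agent <> 'A4' → 330
call_id=809: line < 5 or agent <> 'A4' → 31
call_id=810: line < 5 or agent <> 'A4' → 522
call_id=811: line < 5 or agent <> 'A4' → 253

481, 129, 505, 211, 278, 586, 259, 177, 330, 31, 522, 253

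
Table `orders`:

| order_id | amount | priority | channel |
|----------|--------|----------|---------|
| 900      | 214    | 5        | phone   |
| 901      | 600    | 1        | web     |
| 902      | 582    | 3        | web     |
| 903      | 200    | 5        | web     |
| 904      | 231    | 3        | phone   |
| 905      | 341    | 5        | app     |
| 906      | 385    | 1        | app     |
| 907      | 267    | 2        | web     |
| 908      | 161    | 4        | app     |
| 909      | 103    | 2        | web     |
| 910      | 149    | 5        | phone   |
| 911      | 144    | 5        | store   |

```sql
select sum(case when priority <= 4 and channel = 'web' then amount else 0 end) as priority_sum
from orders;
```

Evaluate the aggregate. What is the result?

1552

order_id=900: ✗
order_id=901: ✓ → 600
order_id=902: ✓ → 582
order_id=903: ✗
order_id=904: ✗
order_id=905: ✗
order_id=906: ✗
order_id=907: ✓ → 267
order_id=908: ✗
order_id=909: ✓ → 103
order_id=910: ✗
order_id=911: ✗
priority_sum = 600 + 582 + 267 + 103 = 1552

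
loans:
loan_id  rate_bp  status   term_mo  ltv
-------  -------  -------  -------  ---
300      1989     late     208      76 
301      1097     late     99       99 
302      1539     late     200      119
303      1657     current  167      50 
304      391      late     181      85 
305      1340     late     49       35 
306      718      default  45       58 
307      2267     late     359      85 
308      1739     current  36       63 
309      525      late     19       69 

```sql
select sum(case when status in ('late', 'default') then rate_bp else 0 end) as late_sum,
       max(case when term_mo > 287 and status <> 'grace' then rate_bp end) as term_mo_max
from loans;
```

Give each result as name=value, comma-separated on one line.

late_sum=9866, term_mo_max=2267

[late_sum: status in ('late', 'default')]
loan_id=300: ✓ → 1989
loan_id=301: ✓ → 1097
loan_id=302: ✓ → 1539
loan_id=303: ✗
loan_id=304: ✓ → 391
loan_id=305: ✓ → 1340
loan_id=306: ✓ → 718
loan_id=307: ✓ → 2267
loan_id=308: ✗
loan_id=309: ✓ → 525
late_sum = 1989 + 1097 + 1539 + 391 + 1340 + 718 + 2267 + 525 = 9866
—
[term_mo_max: term_mo > 287 and status <> 'grace']
loan_id=300: ✗
loan_id=301: ✗
loan_id=302: ✗
loan_id=303: ✗
loan_id=304: ✗
loan_id=305: ✗
loan_id=306: ✗
loan_id=307: ✓ → 2267
loan_id=308: ✗
loan_id=309: ✗
term_mo_max = MAX(2267) = 2267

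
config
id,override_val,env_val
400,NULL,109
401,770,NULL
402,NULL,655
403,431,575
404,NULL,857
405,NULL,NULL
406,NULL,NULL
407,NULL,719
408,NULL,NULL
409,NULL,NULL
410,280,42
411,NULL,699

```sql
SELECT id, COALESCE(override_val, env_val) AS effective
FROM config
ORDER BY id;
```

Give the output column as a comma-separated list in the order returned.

id=400: override_val=NULL, env_val=109 → 109
id=401: override_val=770 → 770
id=402: override_val=NULL, env_val=655 → 655
id=403: override_val=431 → 431
id=404: override_val=NULL, env_val=857 → 857
id=405: override_val=NULL, env_val=NULL (all NULL) → NULL
id=406: override_val=NULL, env_val=NULL (all NULL) → NULL
id=407: override_val=NULL, env_val=719 → 719
id=408: override_val=NULL, env_val=NULL (all NULL) → NULL
id=409: override_val=NULL, env_val=NULL (all NULL) → NULL
id=410: override_val=280 → 280
id=411: override_val=NULL, env_val=699 → 699

109, 770, 655, 431, 857, NULL, NULL, 719, NULL, NULL, 280, 699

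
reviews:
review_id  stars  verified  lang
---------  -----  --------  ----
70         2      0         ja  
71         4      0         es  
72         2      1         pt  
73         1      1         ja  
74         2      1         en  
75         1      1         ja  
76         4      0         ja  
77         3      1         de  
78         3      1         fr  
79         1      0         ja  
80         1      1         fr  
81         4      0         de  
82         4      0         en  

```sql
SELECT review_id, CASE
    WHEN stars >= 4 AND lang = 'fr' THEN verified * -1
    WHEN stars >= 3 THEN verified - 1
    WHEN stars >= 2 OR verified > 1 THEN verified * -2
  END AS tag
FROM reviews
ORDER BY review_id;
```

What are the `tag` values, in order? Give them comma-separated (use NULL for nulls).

0, -1, -2, NULL, -2, NULL, -1, 0, 0, NULL, NULL, -1, -1

review_id=70: stars >= 2 OR verified > 1 → 0
review_id=71: stars >= 3 → -1
review_id=72: stars >= 2 OR verified > 1 → -2
review_id=73: (no match → NULL) → NULL
review_id=74: stars >= 2 OR verified > 1 → -2
review_id=75: (no match → NULL) → NULL
review_id=76: stars >= 3 → -1
review_id=77: stars >= 3 → 0
review_id=78: stars >= 3 → 0
review_id=79: (no match → NULL) → NULL
review_id=80: (no match → NULL) → NULL
review_id=81: stars >= 3 → -1
review_id=82: stars >= 3 → -1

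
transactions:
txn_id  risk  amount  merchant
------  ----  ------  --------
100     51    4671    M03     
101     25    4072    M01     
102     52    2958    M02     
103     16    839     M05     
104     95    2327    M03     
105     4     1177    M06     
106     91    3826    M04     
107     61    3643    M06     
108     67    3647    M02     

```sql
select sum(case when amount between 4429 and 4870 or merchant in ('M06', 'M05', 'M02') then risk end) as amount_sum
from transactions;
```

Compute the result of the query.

txn_id=100: ✓ → 51
txn_id=101: ✗
txn_id=102: ✓ → 52
txn_id=103: ✓ → 16
txn_id=104: ✗
txn_id=105: ✓ → 4
txn_id=106: ✗
txn_id=107: ✓ → 61
txn_id=108: ✓ → 67
amount_sum = 51 + 52 + 16 + 4 + 61 + 67 = 251

251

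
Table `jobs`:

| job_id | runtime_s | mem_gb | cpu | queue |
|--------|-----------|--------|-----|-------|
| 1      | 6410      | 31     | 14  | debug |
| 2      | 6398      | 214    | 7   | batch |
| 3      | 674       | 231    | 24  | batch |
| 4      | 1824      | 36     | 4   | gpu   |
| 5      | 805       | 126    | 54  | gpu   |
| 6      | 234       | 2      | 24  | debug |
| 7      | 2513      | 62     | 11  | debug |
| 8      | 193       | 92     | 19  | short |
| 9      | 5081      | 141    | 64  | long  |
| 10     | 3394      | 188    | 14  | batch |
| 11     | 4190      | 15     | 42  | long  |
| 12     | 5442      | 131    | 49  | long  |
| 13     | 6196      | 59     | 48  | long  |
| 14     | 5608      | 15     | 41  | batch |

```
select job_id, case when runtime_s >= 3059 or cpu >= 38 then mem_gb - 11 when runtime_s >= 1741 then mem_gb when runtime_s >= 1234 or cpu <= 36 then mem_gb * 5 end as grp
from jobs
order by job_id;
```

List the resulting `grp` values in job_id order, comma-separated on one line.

job_id=1: runtime_s >= 3059 or cpu >= 38 → 20
job_id=2: runtime_s >= 3059 or cpu >= 38 → 203
job_id=3: runtime_s >= 1234 or cpu <= 36 → 1155
job_id=4: runtime_s >= 1741 → 36
job_id=5: runtime_s >= 3059 or cpu >= 38 → 115
job_id=6: runtime_s >= 1234 or cpu <= 36 → 10
job_id=7: runtime_s >= 1741 → 62
job_id=8: runtime_s >= 1234 or cpu <= 36 → 460
job_id=9: runtime_s >= 3059 or cpu >= 38 → 130
job_id=10: runtime_s >= 3059 or cpu >= 38 → 177
job_id=11: runtime_s >= 3059 or cpu >= 38 → 4
job_id=12: runtime_s >= 3059 or cpu >= 38 → 120
job_id=13: runtime_s >= 3059 or cpu >= 38 → 48
job_id=14: runtime_s >= 3059 or cpu >= 38 → 4

20, 203, 1155, 36, 115, 10, 62, 460, 130, 177, 4, 120, 48, 4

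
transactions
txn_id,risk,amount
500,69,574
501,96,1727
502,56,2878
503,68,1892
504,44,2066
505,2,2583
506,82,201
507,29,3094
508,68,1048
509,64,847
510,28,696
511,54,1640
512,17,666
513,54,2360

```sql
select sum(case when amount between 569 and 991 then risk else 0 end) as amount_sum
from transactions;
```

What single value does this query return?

178

txn_id=500: ✓ → 69
txn_id=501: ✗
txn_id=502: ✗
txn_id=503: ✗
txn_id=504: ✗
txn_id=505: ✗
txn_id=506: ✗
txn_id=507: ✗
txn_id=508: ✗
txn_id=509: ✓ → 64
txn_id=510: ✓ → 28
txn_id=511: ✗
txn_id=512: ✓ → 17
txn_id=513: ✗
amount_sum = 69 + 64 + 28 + 17 = 178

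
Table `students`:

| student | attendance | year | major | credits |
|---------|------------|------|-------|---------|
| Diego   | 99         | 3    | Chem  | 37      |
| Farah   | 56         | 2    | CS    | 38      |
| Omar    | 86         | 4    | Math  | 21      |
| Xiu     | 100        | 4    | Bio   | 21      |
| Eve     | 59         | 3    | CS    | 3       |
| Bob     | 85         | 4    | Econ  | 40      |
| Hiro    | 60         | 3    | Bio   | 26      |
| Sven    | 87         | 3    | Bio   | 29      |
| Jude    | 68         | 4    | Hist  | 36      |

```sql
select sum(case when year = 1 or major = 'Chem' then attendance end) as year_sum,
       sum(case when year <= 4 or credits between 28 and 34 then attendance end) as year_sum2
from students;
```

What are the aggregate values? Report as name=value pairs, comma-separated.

[year_sum: year = 1 or major = 'Chem']
student=Diego: ✓ → 99
student=Farah: ✗
student=Omar: ✗
student=Xiu: ✗
student=Eve: ✗
student=Bob: ✗
student=Hiro: ✗
student=Sven: ✗
student=Jude: ✗
year_sum = 99
—
[year_sum2: year <= 4 or credits between 28 and 34]
student=Diego: ✓ → 99
student=Farah: ✓ → 56
student=Omar: ✓ → 86
student=Xiu: ✓ → 100
student=Eve: ✓ → 59
student=Bob: ✓ → 85
student=Hiro: ✓ → 60
student=Sven: ✓ → 87
student=Jude: ✓ → 68
year_sum2 = 99 + 56 + 86 + 100 + 59 + 85 + 60 + 87 + 68 = 700

year_sum=99, year_sum2=700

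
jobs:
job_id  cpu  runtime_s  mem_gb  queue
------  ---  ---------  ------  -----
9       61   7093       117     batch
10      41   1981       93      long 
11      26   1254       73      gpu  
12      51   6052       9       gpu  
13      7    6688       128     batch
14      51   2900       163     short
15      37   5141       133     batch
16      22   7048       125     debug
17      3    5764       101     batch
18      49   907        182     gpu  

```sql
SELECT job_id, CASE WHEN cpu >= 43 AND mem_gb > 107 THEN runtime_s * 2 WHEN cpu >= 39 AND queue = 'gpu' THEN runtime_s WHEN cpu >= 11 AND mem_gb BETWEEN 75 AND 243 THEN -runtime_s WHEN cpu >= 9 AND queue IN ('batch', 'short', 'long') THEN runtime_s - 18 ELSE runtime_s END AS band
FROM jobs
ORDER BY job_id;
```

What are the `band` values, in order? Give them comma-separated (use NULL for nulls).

job_id=9: cpu >= 43 AND mem_gb > 107 → 14186
job_id=10: cpu >= 11 AND mem_gb BETWEEN 75 AND 243 → -1981
job_id=11: ELSE → 1254
job_id=12: cpu >= 39 AND queue = 'gpu' → 6052
job_id=13: ELSE → 6688
job_id=14: cpu >= 43 AND mem_gb > 107 → 5800
job_id=15: cpu >= 11 AND mem_gb BETWEEN 75 AND 243 → -5141
job_id=16: cpu >= 11 AND mem_gb BETWEEN 75 AND 243 → -7048
job_id=17: ELSE → 5764
job_id=18: cpu >= 43 AND mem_gb > 107 → 1814

14186, -1981, 1254, 6052, 6688, 5800, -5141, -7048, 5764, 1814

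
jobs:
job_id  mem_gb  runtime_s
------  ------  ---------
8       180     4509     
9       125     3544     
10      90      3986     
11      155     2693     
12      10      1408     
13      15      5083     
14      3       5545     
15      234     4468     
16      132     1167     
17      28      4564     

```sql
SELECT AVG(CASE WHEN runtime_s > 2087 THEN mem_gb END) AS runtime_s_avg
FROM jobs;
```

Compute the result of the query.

103.75

job_id=8: ✓ → 180
job_id=9: ✓ → 125
job_id=10: ✓ → 90
job_id=11: ✓ → 155
job_id=12: ✗
job_id=13: ✓ → 15
job_id=14: ✓ → 3
job_id=15: ✓ → 234
job_id=16: ✗
job_id=17: ✓ → 28
runtime_s_avg = (180 + 125 + 90 + 155 + 15 + 3 + 234 + 28) / 8 = 103.75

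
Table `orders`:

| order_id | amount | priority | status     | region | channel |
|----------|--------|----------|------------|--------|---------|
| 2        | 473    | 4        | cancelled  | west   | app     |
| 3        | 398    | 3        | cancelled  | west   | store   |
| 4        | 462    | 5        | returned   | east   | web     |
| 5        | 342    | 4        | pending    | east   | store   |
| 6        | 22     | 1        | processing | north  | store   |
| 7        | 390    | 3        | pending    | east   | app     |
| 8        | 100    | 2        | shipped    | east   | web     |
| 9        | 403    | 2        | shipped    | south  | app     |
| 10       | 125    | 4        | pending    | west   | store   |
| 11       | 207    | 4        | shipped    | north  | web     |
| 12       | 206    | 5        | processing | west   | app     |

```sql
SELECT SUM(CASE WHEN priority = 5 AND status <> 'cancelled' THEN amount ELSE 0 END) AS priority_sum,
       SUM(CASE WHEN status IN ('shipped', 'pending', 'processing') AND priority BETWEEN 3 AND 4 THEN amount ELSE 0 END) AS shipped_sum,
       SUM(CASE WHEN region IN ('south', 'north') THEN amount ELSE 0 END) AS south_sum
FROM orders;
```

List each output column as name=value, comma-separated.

[priority_sum: priority = 5 AND status <> 'cancelled']
order_id=2: ✗
order_id=3: ✗
order_id=4: ✓ → 462
order_id=5: ✗
order_id=6: ✗
order_id=7: ✗
order_id=8: ✗
order_id=9: ✗
order_id=10: ✗
order_id=11: ✗
order_id=12: ✓ → 206
priority_sum = 462 + 206 = 668
—
[shipped_sum: status IN ('shipped', 'pending', 'processing') AND priority BETWEEN 3 AND 4]
order_id=2: ✗
order_id=3: ✗
order_id=4: ✗
order_id=5: ✓ → 342
order_id=6: ✗
order_id=7: ✓ → 390
order_id=8: ✗
order_id=9: ✗
order_id=10: ✓ → 125
order_id=11: ✓ → 207
order_id=12: ✗
shipped_sum = 342 + 390 + 125 + 207 = 1064
—
[south_sum: region IN ('south', 'north')]
order_id=2: ✗
order_id=3: ✗
order_id=4: ✗
order_id=5: ✗
order_id=6: ✓ → 22
order_id=7: ✗
order_id=8: ✗
order_id=9: ✓ → 403
order_id=10: ✗
order_id=11: ✓ → 207
order_id=12: ✗
south_sum = 22 + 403 + 207 = 632

priority_sum=668, shipped_sum=1064, south_sum=632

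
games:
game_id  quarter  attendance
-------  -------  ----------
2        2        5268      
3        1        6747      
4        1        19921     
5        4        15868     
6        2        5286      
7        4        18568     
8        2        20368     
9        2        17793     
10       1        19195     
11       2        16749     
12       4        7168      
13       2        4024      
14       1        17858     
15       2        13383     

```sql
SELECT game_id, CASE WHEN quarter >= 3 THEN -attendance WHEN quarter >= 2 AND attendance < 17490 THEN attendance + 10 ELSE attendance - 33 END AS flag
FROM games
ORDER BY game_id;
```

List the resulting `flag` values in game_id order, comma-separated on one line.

5278, 6714, 19888, -15868, 5296, -18568, 20335, 17760, 19162, 16759, -7168, 4034, 17825, 13393

game_id=2: quarter >= 2 AND attendance < 17490 → 5278
game_id=3: ELSE → 6714
game_id=4: ELSE → 19888
game_id=5: quarter >= 3 → -15868
game_id=6: quarter >= 2 AND attendance < 17490 → 5296
game_id=7: quarter >= 3 → -18568
game_id=8: ELSE → 20335
game_id=9: ELSE → 17760
game_id=10: ELSE → 19162
game_id=11: quarter >= 2 AND attendance < 17490 → 16759
game_id=12: quarter >= 3 → -7168
game_id=13: quarter >= 2 AND attendance < 17490 → 4034
game_id=14: ELSE → 17825
game_id=15: quarter >= 2 AND attendance < 17490 → 13393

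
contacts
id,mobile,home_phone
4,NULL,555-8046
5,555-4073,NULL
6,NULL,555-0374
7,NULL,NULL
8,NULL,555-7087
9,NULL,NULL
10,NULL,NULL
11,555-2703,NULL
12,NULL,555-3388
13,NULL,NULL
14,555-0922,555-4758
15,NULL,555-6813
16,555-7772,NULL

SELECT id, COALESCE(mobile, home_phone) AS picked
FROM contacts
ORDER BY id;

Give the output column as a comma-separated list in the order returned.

id=4: mobile=NULL, home_phone=555-8046 → 555-8046
id=5: mobile=555-4073 → 555-4073
id=6: mobile=NULL, home_phone=555-0374 → 555-0374
id=7: mobile=NULL, home_phone=NULL (all NULL) → NULL
id=8: mobile=NULL, home_phone=555-7087 → 555-7087
id=9: mobile=NULL, home_phone=NULL (all NULL) → NULL
id=10: mobile=NULL, home_phone=NULL (all NULL) → NULL
id=11: mobile=555-2703 → 555-2703
id=12: mobile=NULL, home_phone=555-3388 → 555-3388
id=13: mobile=NULL, home_phone=NULL (all NULL) → NULL
id=14: mobile=555-0922 → 555-0922
id=15: mobile=NULL, home_phone=555-6813 → 555-6813
id=16: mobile=555-7772 → 555-7772

555-8046, 555-4073, 555-0374, NULL, 555-7087, NULL, NULL, 555-2703, 555-3388, NULL, 555-0922, 555-6813, 555-7772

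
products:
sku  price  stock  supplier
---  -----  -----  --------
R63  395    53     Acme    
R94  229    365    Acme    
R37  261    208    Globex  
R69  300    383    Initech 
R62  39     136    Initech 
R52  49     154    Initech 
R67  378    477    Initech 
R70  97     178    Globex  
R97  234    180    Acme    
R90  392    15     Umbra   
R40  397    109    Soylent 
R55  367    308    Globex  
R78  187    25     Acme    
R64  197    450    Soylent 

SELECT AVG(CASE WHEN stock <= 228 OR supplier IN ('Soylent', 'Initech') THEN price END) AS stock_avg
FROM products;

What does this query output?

sku=R63: ✓ → 395
sku=R94: ✗
sku=R37: ✓ → 261
sku=R69: ✓ → 300
sku=R62: ✓ → 39
sku=R52: ✓ → 49
sku=R67: ✓ → 378
sku=R70: ✓ → 97
sku=R97: ✓ → 234
sku=R90: ✓ → 392
sku=R40: ✓ → 397
sku=R55: ✗
sku=R78: ✓ → 187
sku=R64: ✓ → 197
stock_avg = (395 + 261 + 300 + 39 + 49 + 378 + 97 + 234 + 392 + 397 + 187 + 197) / 12 = 243.8333333333

243.8333333333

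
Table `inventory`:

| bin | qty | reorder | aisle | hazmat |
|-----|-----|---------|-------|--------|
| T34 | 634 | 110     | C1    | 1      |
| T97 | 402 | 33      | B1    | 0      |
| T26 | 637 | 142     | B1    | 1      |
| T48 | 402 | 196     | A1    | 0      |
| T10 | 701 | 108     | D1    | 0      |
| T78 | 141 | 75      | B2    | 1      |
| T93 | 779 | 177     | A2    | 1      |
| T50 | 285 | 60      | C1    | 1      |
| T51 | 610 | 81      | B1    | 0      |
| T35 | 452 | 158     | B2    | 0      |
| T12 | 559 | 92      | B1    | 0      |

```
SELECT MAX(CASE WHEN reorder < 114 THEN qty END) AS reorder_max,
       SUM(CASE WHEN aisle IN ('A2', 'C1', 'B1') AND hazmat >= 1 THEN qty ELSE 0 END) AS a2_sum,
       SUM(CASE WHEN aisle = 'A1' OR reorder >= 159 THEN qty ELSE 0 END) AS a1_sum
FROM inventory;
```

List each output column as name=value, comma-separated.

reorder_max=701, a2_sum=2335, a1_sum=1181

[reorder_max: reorder < 114]
bin=T34: ✓ → 634
bin=T97: ✓ → 402
bin=T26: ✗
bin=T48: ✗
bin=T10: ✓ → 701
bin=T78: ✓ → 141
bin=T93: ✗
bin=T50: ✓ → 285
bin=T51: ✓ → 610
bin=T35: ✗
bin=T12: ✓ → 559
reorder_max = MAX(634, 402, 701, 141, 285, 610, 559) = 701
—
[a2_sum: aisle IN ('A2', 'C1', 'B1') AND hazmat >= 1]
bin=T34: ✓ → 634
bin=T97: ✗
bin=T26: ✓ → 637
bin=T48: ✗
bin=T10: ✗
bin=T78: ✗
bin=T93: ✓ → 779
bin=T50: ✓ → 285
bin=T51: ✗
bin=T35: ✗
bin=T12: ✗
a2_sum = 634 + 637 + 779 + 285 = 2335
—
[a1_sum: aisle = 'A1' OR reorder >= 159]
bin=T34: ✗
bin=T97: ✗
bin=T26: ✗
bin=T48: ✓ → 402
bin=T10: ✗
bin=T78: ✗
bin=T93: ✓ → 779
bin=T50: ✗
bin=T51: ✗
bin=T35: ✗
bin=T12: ✗
a1_sum = 402 + 779 = 1181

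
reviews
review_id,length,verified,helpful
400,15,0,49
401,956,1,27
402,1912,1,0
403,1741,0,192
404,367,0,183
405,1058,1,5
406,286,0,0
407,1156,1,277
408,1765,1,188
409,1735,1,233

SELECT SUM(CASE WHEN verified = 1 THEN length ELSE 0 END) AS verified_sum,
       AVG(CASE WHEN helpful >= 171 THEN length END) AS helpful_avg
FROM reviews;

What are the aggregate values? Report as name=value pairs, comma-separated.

[verified_sum: verified = 1]
review_id=400: ✗
review_id=401: ✓ → 956
review_id=402: ✓ → 1912
review_id=403: ✗
review_id=404: ✗
review_id=405: ✓ → 1058
review_id=406: ✗
review_id=407: ✓ → 1156
review_id=408: ✓ → 1765
review_id=409: ✓ → 1735
verified_sum = 956 + 1912 + 1058 + 1156 + 1765 + 1735 = 8582
—
[helpful_avg: helpful >= 171]
review_id=400: ✗
review_id=401: ✗
review_id=402: ✗
review_id=403: ✓ → 1741
review_id=404: ✓ → 367
review_id=405: ✗
review_id=406: ✗
review_id=407: ✓ → 1156
review_id=408: ✓ → 1765
review_id=409: ✓ → 1735
helpful_avg = (1741 + 367 + 1156 + 1765 + 1735) / 5 = 1352.8

verified_sum=8582, helpful_avg=1352.8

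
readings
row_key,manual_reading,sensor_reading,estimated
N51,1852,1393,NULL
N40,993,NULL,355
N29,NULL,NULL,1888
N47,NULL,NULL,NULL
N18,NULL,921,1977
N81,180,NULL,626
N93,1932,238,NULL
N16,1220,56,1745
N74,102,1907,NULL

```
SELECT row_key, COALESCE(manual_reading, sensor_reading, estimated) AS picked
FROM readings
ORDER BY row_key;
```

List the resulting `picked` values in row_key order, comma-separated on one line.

row_key=N16: manual_reading=1220 → 1220
row_key=N18: manual_reading=NULL, sensor_reading=921 → 921
row_key=N29: manual_reading=NULL, sensor_reading=NULL, estimated=1888 → 1888
row_key=N40: manual_reading=993 → 993
row_key=N47: manual_reading=NULL, sensor_reading=NULL, estimated=NULL (all NULL) → NULL
row_key=N51: manual_reading=1852 → 1852
row_key=N74: manual_reading=102 → 102
row_key=N81: manual_reading=180 → 180
row_key=N93: manual_reading=1932 → 1932

1220, 921, 1888, 993, NULL, 1852, 102, 180, 1932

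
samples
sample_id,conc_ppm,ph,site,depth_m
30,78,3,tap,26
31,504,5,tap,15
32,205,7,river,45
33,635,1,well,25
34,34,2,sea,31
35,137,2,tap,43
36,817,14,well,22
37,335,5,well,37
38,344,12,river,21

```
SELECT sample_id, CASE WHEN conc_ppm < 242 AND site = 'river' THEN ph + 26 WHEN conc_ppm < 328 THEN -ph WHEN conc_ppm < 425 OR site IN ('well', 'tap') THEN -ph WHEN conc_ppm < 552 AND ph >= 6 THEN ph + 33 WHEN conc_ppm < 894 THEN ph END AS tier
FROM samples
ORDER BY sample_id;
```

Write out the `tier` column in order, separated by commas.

sample_id=30: conc_ppm < 328 → -3
sample_id=31: conc_ppm < 425 OR site IN ('well', 'tap') → -5
sample_id=32: conc_ppm < 242 AND site = 'river' → 33
sample_id=33: conc_ppm < 425 OR site IN ('well', 'tap') → -1
sample_id=34: conc_ppm < 328 → -2
sample_id=35: conc_ppm < 328 → -2
sample_id=36: conc_ppm < 425 OR site IN ('well', 'tap') → -14
sample_id=37: conc_ppm < 425 OR site IN ('well', 'tap') → -5
sample_id=38: conc_ppm < 425 OR site IN ('well', 'tap') → -12

-3, -5, 33, -1, -2, -2, -14, -5, -12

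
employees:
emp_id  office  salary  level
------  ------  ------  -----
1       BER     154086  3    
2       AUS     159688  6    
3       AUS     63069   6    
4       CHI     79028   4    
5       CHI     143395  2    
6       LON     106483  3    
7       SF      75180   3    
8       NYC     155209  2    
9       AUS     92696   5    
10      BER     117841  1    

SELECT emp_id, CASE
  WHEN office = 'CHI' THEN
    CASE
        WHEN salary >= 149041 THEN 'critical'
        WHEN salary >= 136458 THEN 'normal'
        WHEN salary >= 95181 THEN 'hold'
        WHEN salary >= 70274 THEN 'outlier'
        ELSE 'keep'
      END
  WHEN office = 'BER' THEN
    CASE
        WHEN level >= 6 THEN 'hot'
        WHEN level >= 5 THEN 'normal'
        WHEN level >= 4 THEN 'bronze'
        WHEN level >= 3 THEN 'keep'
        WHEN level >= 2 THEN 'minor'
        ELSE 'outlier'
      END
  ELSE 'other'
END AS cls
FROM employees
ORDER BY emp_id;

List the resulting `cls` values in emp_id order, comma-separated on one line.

emp_id=1: office='BER' → inner[level >= 3] → keep
emp_id=2: office='AUS' → outer ELSE → other
emp_id=3: office='AUS' → outer ELSE → other
emp_id=4: office='CHI' → inner[salary >= 70274] → outlier
emp_id=5: office='CHI' → inner[salary >= 136458] → normal
emp_id=6: office='LON' → outer ELSE → other
emp_id=7: office='SF' → outer ELSE → other
emp_id=8: office='NYC' → outer ELSE → other
emp_id=9: office='AUS' → outer ELSE → other
emp_id=10: office='BER' → inner[ELSE] → outlier

keep, other, other, outlier, normal, other, other, other, other, outlier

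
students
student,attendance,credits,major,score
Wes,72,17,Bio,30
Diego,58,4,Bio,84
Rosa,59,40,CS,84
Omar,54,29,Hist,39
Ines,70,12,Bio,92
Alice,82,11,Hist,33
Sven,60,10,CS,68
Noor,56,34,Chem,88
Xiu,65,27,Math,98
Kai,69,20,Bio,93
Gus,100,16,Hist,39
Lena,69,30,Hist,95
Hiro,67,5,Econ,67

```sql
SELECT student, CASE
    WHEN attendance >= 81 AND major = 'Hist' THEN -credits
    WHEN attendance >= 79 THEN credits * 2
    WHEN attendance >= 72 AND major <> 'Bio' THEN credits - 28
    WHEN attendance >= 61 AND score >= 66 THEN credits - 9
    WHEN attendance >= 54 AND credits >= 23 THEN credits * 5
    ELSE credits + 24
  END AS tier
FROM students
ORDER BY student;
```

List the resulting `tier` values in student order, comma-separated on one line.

student=Alice: attendance >= 81 AND major = 'Hist' → -11
student=Diego: ELSE → 28
student=Gus: attendance >= 81 AND major = 'Hist' → -16
student=Hiro: attendance >= 61 AND score >= 66 → -4
student=Ines: attendance >= 61 AND score >= 66 → 3
student=Kai: attendance >= 61 AND score >= 66 → 11
student=Lena: attendance >= 61 AND score >= 66 → 21
student=Noor: attendance >= 54 AND credits >= 23 → 170
student=Omar: attendance >= 54 AND credits >= 23 → 145
student=Rosa: attendance >= 54 AND credits >= 23 → 200
student=Sven: ELSE → 34
student=Wes: ELSE → 41
student=Xiu: attendance >= 61 AND score >= 66 → 18

-11, 28, -16, -4, 3, 11, 21, 170, 145, 200, 34, 41, 18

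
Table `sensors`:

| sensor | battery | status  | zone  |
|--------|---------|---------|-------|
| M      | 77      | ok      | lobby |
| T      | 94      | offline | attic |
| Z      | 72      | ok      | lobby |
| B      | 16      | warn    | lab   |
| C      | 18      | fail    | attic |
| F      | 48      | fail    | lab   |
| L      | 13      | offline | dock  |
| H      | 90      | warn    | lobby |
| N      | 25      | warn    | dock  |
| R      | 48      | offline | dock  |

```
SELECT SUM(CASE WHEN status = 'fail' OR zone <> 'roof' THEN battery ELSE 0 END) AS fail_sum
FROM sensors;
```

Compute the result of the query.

501

sensor=M: ✓ → 77
sensor=T: ✓ → 94
sensor=Z: ✓ → 72
sensor=B: ✓ → 16
sensor=C: ✓ → 18
sensor=F: ✓ → 48
sensor=L: ✓ → 13
sensor=H: ✓ → 90
sensor=N: ✓ → 25
sensor=R: ✓ → 48
fail_sum = 77 + 94 + 72 + 16 + 18 + 48 + 13 + 90 + 25 + 48 = 501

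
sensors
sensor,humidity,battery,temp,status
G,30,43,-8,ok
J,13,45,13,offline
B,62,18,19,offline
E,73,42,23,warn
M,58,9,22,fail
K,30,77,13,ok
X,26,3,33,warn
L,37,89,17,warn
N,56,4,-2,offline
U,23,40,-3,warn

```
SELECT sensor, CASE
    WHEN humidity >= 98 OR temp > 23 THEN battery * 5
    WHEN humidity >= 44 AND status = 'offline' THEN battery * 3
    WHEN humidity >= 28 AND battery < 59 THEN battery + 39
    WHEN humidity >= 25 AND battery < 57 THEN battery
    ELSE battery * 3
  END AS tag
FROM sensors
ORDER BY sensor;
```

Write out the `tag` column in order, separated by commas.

sensor=B: humidity >= 44 AND status = 'offline' → 54
sensor=E: humidity >= 28 AND battery < 59 → 81
sensor=G: humidity >= 28 AND battery < 59 → 82
sensor=J: ELSE → 135
sensor=K: ELSE → 231
sensor=L: ELSE → 267
sensor=M: humidity >= 28 AND battery < 59 → 48
sensor=N: humidity >= 44 AND status = 'offline' → 12
sensor=U: ELSE → 120
sensor=X: humidity >= 98 OR temp > 23 → 15

54, 81, 82, 135, 231, 267, 48, 12, 120, 15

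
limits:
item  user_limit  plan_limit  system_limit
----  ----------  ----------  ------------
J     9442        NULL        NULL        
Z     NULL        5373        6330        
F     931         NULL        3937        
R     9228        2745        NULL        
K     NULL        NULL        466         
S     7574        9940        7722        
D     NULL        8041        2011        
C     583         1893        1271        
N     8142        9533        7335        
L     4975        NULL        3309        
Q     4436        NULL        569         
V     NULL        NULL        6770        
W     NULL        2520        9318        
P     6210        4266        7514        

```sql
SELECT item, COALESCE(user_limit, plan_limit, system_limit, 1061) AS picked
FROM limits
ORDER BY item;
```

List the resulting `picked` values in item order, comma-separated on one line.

item=C: user_limit=583 → 583
item=D: user_limit=NULL, plan_limit=8041 → 8041
item=F: user_limit=931 → 931
item=J: user_limit=9442 → 9442
item=K: user_limit=NULL, plan_limit=NULL, system_limit=466 → 466
item=L: user_limit=4975 → 4975
item=N: user_limit=8142 → 8142
item=P: user_limit=6210 → 6210
item=Q: user_limit=4436 → 4436
item=R: user_limit=9228 → 9228
item=S: user_limit=7574 → 7574
item=V: user_limit=NULL, plan_limit=NULL, system_limit=6770 → 6770
item=W: user_limit=NULL, plan_limit=2520 → 2520
item=Z: user_limit=NULL, plan_limit=5373 → 5373

583, 8041, 931, 9442, 466, 4975, 8142, 6210, 4436, 9228, 7574, 6770, 2520, 5373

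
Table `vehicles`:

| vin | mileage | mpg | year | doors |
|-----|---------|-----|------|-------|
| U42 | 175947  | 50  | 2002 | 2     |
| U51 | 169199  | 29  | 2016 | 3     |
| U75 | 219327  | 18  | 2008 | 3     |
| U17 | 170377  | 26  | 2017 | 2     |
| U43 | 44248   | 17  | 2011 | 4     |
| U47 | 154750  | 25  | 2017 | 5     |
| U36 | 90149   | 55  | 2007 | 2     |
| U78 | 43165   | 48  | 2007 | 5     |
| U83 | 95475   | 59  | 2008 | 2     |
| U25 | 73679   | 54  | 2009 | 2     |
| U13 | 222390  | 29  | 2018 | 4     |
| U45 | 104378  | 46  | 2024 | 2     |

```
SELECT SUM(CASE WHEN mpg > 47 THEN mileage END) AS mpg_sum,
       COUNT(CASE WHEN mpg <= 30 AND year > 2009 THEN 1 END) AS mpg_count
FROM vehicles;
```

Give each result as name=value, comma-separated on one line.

[mpg_sum: mpg > 47]
vin=U42: ✓ → 175947
vin=U51: ✗
vin=U75: ✗
vin=U17: ✗
vin=U43: ✗
vin=U47: ✗
vin=U36: ✓ → 90149
vin=U78: ✓ → 43165
vin=U83: ✓ → 95475
vin=U25: ✓ → 73679
vin=U13: ✗
vin=U45: ✗
mpg_sum = 175947 + 90149 + 43165 + 95475 + 73679 = 478415
—
[mpg_count: mpg <= 30 AND year > 2009]
vin=U42: ✗
vin=U51: ✓ → 1
vin=U75: ✗
vin=U17: ✓ → 1
vin=U43: ✓ → 1
vin=U47: ✓ → 1
vin=U36: ✗
vin=U78: ✗
vin=U83: ✗
vin=U25: ✗
vin=U13: ✓ → 1
vin=U45: ✗
mpg_count = COUNT(1, 1, 1, 1, 1) = 5

mpg_sum=478415, mpg_count=5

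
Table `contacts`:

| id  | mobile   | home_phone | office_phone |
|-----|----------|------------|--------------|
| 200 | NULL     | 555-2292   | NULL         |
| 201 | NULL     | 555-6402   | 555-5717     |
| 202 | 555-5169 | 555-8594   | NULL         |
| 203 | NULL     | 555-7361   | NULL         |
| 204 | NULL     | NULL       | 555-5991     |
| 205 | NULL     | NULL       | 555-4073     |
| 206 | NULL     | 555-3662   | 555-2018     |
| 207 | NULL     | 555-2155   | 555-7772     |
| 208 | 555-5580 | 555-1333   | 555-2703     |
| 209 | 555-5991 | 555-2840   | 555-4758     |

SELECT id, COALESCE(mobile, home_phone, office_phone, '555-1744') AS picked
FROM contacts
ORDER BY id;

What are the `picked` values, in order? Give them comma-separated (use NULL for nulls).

id=200: mobile=NULL, home_phone=555-2292 → 555-2292
id=201: mobile=NULL, home_phone=555-6402 → 555-6402
id=202: mobile=555-5169 → 555-5169
id=203: mobile=NULL, home_phone=555-7361 → 555-7361
id=204: mobile=NULL, home_phone=NULL, office_phone=555-5991 → 555-5991
id=205: mobile=NULL, home_phone=NULL, office_phone=555-4073 → 555-4073
id=206: mobile=NULL, home_phone=555-3662 → 555-3662
id=207: mobile=NULL, home_phone=555-2155 → 555-2155
id=208: mobile=555-5580 → 555-5580
id=209: mobile=555-5991 → 555-5991

555-2292, 555-6402, 555-5169, 555-7361, 555-5991, 555-4073, 555-3662, 555-2155, 555-5580, 555-5991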